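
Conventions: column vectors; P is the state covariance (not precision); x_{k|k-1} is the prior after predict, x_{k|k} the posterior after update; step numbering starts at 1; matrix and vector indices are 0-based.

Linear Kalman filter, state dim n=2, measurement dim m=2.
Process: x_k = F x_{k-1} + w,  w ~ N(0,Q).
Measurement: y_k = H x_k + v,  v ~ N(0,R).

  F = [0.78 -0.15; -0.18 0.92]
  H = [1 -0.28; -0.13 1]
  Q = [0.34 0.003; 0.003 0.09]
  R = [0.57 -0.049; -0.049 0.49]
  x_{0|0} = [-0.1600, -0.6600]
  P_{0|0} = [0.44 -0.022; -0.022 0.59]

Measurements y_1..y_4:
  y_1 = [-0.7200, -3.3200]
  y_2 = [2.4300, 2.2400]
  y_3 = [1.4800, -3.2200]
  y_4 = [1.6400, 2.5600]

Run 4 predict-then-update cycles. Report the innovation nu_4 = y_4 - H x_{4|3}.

innov = [0.2263, 4.1255]

step 1: x^-=[-0.0258, -0.5784]  P^-=[0.6261 -0.1566; -0.1566 0.6109]  S=[1.3317 -0.4637; -0.4637 1.1522]  K=[0.5014 -0.0047; -0.0642 0.5220]  nu=[-0.8562, -2.7450]  x^+=[-0.4422, -1.9563]  P^+=[0.2890 0.0107; 0.0107 0.2603]
step 2: x^-=[-0.0514, -1.7202]  P^-=[0.5192 -0.0655; -0.0655 0.3162]  S=[1.1507 -0.2730; -0.2730 0.8320]  K=[0.4655 -0.0072; -0.0448 0.3756]  nu=[1.9998, 3.9535]  x^+=[0.8509, -0.3251]  P^+=[0.2680 0.0085; 0.0085 0.1873]
step 3: x^-=[0.7124, -0.4522]  P^-=[0.5053 -0.0541; -0.0541 0.2544]  S=[1.1256 -0.2420; -0.2420 0.7670]  K=[0.4600 -0.0111; -0.0409 0.3280]  nu=[0.6409, -2.6752]  x^+=[1.0369, -1.3558]  P^+=[0.2646 0.0064; 0.0064 0.1635]
step 4: x^-=[1.0122, -1.4340]  P^-=[0.5031 -0.0519; -0.0519 0.2349]  S=[1.1206 -0.2340; -0.2340 0.7469]  K=[0.4592 -0.0132; -0.0401 0.3109]  nu=[0.2263, 4.1255]  x^+=[1.0614, -0.1602]  P^+=[0.2639 0.0053; 0.0053 0.1550]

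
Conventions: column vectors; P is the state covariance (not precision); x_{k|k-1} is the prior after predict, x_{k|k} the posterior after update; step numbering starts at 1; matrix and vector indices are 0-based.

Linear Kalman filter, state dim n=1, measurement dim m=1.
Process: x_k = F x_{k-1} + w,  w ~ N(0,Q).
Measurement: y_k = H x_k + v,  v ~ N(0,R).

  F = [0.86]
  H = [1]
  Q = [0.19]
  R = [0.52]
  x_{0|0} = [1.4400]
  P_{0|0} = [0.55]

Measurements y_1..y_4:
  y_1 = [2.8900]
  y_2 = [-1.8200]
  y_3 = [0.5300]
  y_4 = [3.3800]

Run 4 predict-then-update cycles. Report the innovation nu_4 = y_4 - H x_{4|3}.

innov = [3.0851]

step 1: x^-=[1.2384]  P^-=[0.5968]  S=[1.1168]  K=[0.5344]  nu=[1.6516]  x^+=[2.1210]  P^+=[0.2779]
step 2: x^-=[1.8240]  P^-=[0.3955]  S=[0.9155]  K=[0.4320]  nu=[-3.6440]  x^+=[0.2498]  P^+=[0.2246]
step 3: x^-=[0.2148]  P^-=[0.3561]  S=[0.8761]  K=[0.4065]  nu=[0.3152]  x^+=[0.3429]  P^+=[0.2114]
step 4: x^-=[0.2949]  P^-=[0.3463]  S=[0.8663]  K=[0.3998]  nu=[3.0851]  x^+=[1.5282]  P^+=[0.2079]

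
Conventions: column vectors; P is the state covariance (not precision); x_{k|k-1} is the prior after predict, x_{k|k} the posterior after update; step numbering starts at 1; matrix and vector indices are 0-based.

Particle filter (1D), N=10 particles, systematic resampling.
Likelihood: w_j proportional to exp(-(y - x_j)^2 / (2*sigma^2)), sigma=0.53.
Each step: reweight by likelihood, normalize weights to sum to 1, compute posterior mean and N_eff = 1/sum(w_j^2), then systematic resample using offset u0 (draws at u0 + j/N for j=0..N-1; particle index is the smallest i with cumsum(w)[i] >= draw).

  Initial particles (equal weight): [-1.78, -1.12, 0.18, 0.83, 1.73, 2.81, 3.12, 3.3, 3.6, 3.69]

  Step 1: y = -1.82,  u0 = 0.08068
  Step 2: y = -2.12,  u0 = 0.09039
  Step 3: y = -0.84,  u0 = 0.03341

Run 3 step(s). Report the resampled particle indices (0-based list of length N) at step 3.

step 1: w=[0.7042, 0.2952, 0.0006, 0.0000, 0.0000, 0.0000, 0.0000, 0.0000, 0.0000, 0.0000]  mean=-1.5840  Neff=1.7151  idx=[0, 0, 0, 0, 0, 0, 0, 1, 1, 1]
step 2: w=[0.1312, 0.1312, 0.1312, 0.1312, 0.1312, 0.1312, 0.1312, 0.0272, 0.0272, 0.0272]  mean=-1.7262  Neff=8.1483  idx=[0, 1, 2, 2, 3, 4, 5, 6, 6, 9]
step 3: w=[0.0758, 0.0758, 0.0758, 0.0758, 0.0758, 0.0758, 0.0758, 0.0758, 0.0758, 0.3178]  mean=-1.5703  Neff=6.5488  idx=[0, 1, 3, 4, 5, 7, 8, 9, 9, 9]

resampled_idx = [0, 1, 3, 4, 5, 7, 8, 9, 9, 9]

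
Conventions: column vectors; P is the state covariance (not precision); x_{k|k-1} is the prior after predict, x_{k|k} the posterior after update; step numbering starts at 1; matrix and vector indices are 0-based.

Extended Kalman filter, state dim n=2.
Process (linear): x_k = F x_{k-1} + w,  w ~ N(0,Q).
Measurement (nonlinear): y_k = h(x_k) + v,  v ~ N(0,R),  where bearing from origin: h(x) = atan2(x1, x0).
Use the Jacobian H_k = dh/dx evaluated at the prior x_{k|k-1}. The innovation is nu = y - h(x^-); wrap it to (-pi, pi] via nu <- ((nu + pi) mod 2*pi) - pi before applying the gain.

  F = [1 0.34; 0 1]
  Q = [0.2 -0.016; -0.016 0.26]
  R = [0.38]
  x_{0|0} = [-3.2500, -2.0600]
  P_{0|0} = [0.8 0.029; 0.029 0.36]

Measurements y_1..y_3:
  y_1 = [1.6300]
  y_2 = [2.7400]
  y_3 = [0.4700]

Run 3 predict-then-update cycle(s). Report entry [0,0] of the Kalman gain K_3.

K[0,0] = -0.0591

step 1: x^-=[-3.9504, -2.0600]  P^-=[1.0613 0.1354; 0.1354 0.6200]  H_jac=[0.1038 -0.1990]  S=[0.4104]  K=[0.2027; -0.2664]  nu=[-1.9923]  x^+=[-4.3543, -1.5292]  P^+=[1.0445 0.1576; 0.1576 0.5909]
step 2: x^-=[-4.8742, -1.5292]  P^-=[1.4199 0.3425; 0.3425 0.8509]  H_jac=[0.0586 -0.1868]  S=[0.4071]  K=[0.0473; -0.3411]  nu=[-0.7056]  x^+=[-4.9076, -1.2885]  P^+=[1.4190 0.3490; 0.3490 0.8035]
step 3: x^-=[-5.3457, -1.2885]  P^-=[1.9492 0.6062; 0.6062 1.0635]  H_jac=[0.0426 -0.1768]  S=[0.4076]  K=[-0.0591; -0.3979]  nu=[-2.9081]  x^+=[-5.1737, -0.1315]  P^+=[1.9478 0.5966; 0.5966 0.9990]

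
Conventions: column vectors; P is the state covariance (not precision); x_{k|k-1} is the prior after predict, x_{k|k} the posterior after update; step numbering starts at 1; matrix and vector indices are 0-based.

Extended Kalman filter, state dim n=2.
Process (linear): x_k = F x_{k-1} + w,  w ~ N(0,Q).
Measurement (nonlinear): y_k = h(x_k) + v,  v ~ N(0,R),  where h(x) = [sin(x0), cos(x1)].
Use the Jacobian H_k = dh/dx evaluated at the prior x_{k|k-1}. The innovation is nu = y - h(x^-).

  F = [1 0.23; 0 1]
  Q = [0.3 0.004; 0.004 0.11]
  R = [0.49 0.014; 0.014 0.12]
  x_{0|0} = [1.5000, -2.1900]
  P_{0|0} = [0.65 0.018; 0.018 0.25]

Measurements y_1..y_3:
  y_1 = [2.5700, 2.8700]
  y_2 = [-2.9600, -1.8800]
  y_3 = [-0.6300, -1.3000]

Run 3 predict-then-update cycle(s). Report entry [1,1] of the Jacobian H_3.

H_jac[1,1] = -0.5922

step 1: x^-=[0.9963, -2.1900]  P^-=[0.9715 0.0795; 0.0795 0.3600]  H_jac=[0.5434 0.0000; 0.0000 0.8143]  S=[0.7769 0.0492; 0.0492 0.3587]  K=[0.6740 0.0881; 0.0039 0.8167]  nu=[1.7305, 3.4504]  x^+=[2.4665, 0.6346]  P^+=[0.6100 0.0246; 0.0246 0.1204]
step 2: x^-=[2.6125, 0.6346]  P^-=[0.9277 0.0563; 0.0563 0.2304]  H_jac=[-0.8632 0.0000; 0.0000 -0.5929]  S=[1.1813 0.0428; 0.0428 0.2010]  K=[-0.6771 -0.0218; -0.0166 -0.6761]  nu=[-3.4648, -2.6853]  x^+=[5.0170, 2.5078]  P^+=[0.3847 0.0204; 0.0204 0.1372]
step 3: x^-=[5.5938, 2.5078]  P^-=[0.7013 0.0560; 0.0560 0.2472]  H_jac=[0.7716 0.0000; 0.0000 -0.5922]  S=[0.9076 -0.0116; -0.0116 0.2067]  K=[0.5947 -0.1270; 0.0386 -0.7062]  nu=[0.0061, -0.4942]  x^+=[5.6602, 2.8570]  P^+=[0.3753 0.0117; 0.0117 0.1422]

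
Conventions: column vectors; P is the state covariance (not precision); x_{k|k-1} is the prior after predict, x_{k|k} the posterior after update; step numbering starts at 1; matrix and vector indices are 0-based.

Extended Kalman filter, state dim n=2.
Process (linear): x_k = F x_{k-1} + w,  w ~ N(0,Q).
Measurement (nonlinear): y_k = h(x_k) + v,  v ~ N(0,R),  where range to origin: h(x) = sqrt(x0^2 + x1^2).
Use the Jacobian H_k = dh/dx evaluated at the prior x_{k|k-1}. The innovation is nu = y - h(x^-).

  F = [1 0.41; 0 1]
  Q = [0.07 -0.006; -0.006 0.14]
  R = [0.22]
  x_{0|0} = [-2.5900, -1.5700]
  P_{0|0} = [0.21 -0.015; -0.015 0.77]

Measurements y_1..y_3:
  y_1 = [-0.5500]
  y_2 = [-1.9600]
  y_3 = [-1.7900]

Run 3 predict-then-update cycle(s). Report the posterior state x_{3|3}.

step 1: x^-=[-3.2337, -1.5700]  P^-=[0.3971 0.2947; 0.2947 0.9100]  H_jac=[-0.8996 -0.4368]  S=[0.9465]  K=[-0.5134; -0.7000]  nu=[-4.1447]  x^+=[-1.1058, 1.3312]  P^+=[0.1476 -0.0455; -0.0455 0.4462]
step 2: x^-=[-0.5600, 1.3312]  P^-=[0.2554 0.1315; 0.1315 0.5862]  H_jac=[-0.3878 0.9218]  S=[0.6625]  K=[0.0335; 0.7387]  nu=[-3.4042]  x^+=[-0.6740, -1.1835]  P^+=[0.2546 0.1151; 0.1151 0.2247]
step 3: x^-=[-1.1592, -1.1835]  P^-=[0.4568 0.2012; 0.2012 0.3647]  H_jac=[-0.6997 -0.7144]  S=[0.8310]  K=[-0.5576; -0.4830]  nu=[-3.4466]  x^+=[0.7628, 0.4813]  P^+=[0.1984 -0.0226; -0.0226 0.1709]

x_post = [0.7628, 0.4813]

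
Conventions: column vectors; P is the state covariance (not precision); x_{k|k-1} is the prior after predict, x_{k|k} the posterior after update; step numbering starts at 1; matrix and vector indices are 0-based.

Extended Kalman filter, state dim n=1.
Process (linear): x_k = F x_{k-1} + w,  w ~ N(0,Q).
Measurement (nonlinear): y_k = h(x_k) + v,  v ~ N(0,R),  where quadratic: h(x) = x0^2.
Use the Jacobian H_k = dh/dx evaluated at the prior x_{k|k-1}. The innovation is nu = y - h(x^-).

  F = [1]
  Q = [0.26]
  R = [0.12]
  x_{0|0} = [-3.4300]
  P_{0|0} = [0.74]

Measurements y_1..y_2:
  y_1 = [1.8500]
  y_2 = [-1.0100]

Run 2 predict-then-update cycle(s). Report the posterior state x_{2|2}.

step 1: x^-=[-3.4300]  P^-=[1.0000]  H_jac=[-6.8600]  S=[47.1796]  K=[-0.1454]  nu=[-9.9149]  x^+=[-1.9884]  P^+=[0.0025]
step 2: x^-=[-1.9884]  P^-=[0.2625]  H_jac=[-3.9767]  S=[4.2719]  K=[-0.2444]  nu=[-4.9636]  x^+=[-0.7753]  P^+=[0.0074]

x_post = [-0.7753]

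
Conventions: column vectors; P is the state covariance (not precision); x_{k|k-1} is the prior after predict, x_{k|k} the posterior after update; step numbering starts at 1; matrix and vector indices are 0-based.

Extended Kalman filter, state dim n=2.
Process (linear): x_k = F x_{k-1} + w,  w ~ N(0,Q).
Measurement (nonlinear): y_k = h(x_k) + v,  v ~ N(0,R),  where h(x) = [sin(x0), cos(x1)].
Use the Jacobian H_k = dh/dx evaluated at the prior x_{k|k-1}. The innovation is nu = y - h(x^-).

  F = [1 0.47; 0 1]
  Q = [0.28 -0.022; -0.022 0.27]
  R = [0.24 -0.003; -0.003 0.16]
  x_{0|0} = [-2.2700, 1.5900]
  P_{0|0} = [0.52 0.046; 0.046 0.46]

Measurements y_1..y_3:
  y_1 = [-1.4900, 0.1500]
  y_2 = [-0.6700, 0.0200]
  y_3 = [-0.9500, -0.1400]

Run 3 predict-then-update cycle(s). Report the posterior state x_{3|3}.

step 1: x^-=[-1.5227, 1.5900]  P^-=[0.9449 0.2402; 0.2402 0.7300]  H_jac=[0.0481 0.0000; 0.0000 -0.9998]  S=[0.2422 -0.0145; -0.0145 0.8897]  K=[0.1715 -0.2671; -0.0016 -0.8203]  nu=[-0.4912, 0.1692]  x^+=[-1.6521, 1.4520]  P^+=[0.8729 0.0433; 0.0433 0.1313]
step 2: x^-=[-0.9697, 1.4520]  P^-=[1.2226 0.0830; 0.0830 0.4013]  H_jac=[0.5655 0.0000; 0.0000 -0.9929]  S=[0.6310 -0.0496; -0.0496 0.5556]  K=[1.0917 -0.0508; 0.0181 -0.7155]  nu=[0.1547, -0.0985]  x^+=[-0.7958, 1.5253]  P^+=[0.4636 0.0115; 0.0115 0.1153]
step 3: x^-=[-0.0789, 1.5253]  P^-=[0.7798 0.0437; 0.0437 0.3853]  H_jac=[0.9969 0.0000; 0.0000 -0.9990]  S=[1.0150 -0.0465; -0.0465 0.5445]  K=[0.7653 -0.0148; 0.0106 -0.7060]  nu=[-0.8712, -0.1855]  x^+=[-0.7428, 1.6470]  P^+=[0.1843 0.0047; 0.0047 0.1131]

x_post = [-0.7428, 1.6470]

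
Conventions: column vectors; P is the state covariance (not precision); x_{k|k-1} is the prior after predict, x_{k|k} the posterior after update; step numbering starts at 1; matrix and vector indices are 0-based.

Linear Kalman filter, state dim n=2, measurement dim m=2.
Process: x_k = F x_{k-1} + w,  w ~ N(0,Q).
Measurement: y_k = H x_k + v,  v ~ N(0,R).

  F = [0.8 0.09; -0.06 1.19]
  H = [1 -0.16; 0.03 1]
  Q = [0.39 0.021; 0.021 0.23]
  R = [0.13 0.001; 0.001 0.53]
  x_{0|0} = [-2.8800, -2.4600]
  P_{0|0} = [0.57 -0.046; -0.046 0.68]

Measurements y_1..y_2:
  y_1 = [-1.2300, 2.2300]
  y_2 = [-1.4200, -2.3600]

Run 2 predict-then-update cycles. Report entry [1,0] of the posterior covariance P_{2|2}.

P_post[1,0] = 0.0461

step 1: x^-=[-2.5254, -2.7546]  P^-=[0.7537 0.0229; 0.0229 1.2016]  S=[0.9071 -0.1458; -0.1458 1.7336]  K=[0.8424 0.0971; -0.0762 0.6871]  nu=[0.8547, 5.0604]  x^+=[-1.3139, 0.6572]  P^+=[0.1174 0.0488; 0.0488 0.3626]
step 2: x^-=[-0.9920, 0.8608]  P^-=[0.4751 0.1004; 0.1004 0.7370]  S=[0.5919 -0.0027; -0.0027 1.2734]  K=[0.7760 0.0917; -0.0269 0.5810]  nu=[-0.2903, -3.1911]  x^+=[-1.5099, -0.9855]  P^+=[0.1084 0.0461; 0.0461 0.3065]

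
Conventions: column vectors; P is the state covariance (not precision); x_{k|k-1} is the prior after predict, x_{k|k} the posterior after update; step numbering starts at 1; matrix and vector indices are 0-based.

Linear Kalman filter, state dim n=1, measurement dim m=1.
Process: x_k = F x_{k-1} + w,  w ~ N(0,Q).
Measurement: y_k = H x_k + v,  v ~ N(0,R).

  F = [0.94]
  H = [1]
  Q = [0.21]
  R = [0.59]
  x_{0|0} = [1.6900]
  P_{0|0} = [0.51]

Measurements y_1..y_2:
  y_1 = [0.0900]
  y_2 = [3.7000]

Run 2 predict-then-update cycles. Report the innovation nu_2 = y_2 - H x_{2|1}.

innov = [2.9508]

step 1: x^-=[1.5886]  P^-=[0.6606]  S=[1.2506]  K=[0.5282]  nu=[-1.4986]  x^+=[0.7970]  P^+=[0.3117]
step 2: x^-=[0.7492]  P^-=[0.4854]  S=[1.0754]  K=[0.4514]  nu=[2.9508]  x^+=[2.0810]  P^+=[0.2663]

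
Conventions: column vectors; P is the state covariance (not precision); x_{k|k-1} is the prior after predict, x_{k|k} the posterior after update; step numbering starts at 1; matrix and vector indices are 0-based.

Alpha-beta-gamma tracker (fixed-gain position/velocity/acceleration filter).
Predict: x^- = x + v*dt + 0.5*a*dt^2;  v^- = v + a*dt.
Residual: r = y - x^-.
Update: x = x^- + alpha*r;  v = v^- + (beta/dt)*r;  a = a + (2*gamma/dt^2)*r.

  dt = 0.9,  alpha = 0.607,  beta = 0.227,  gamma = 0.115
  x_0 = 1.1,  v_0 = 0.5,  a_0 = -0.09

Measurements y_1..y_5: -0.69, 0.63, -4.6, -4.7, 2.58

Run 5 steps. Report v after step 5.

step 1: x_pred=1.5135  r=-2.2035  x^+=0.1760  v^+=-0.1368  a^+=-0.7157
step 2: x_pred=-0.2370  r=0.8670  x^+=0.2893  v^+=-0.5622  a^+=-0.4695
step 3: x_pred=-0.4069  r=-4.1931  x^+=-2.9521  v^+=-2.0424  a^+=-1.6602
step 4: x_pred=-5.4626  r=0.7626  x^+=-4.9997  v^+=-3.3442  a^+=-1.4436
step 5: x_pred=-8.5942  r=11.1742  x^+=-1.8114  v^+=-1.8251  a^+=1.7293

v_post = -1.8251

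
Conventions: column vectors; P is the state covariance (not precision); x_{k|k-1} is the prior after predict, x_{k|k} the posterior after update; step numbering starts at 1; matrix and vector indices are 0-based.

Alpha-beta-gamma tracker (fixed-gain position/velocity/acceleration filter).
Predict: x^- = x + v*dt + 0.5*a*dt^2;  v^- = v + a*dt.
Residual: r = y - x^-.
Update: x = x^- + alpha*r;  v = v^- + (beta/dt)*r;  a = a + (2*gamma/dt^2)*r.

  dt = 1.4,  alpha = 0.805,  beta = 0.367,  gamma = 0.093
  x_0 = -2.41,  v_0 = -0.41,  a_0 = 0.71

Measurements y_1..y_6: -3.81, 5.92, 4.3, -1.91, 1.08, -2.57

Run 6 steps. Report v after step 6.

step 1: x_pred=-2.2882  r=-1.5218  x^+=-3.5132  v^+=0.1851  a^+=0.5656
step 2: x_pred=-2.6999  r=8.6199  x^+=4.2391  v^+=3.2365  a^+=1.3836
step 3: x_pred=10.1262  r=-5.8262  x^+=5.4361  v^+=3.6463  a^+=0.8307
step 4: x_pred=11.3550  r=-13.2650  x^+=0.6767  v^+=1.3319  a^+=-0.4281
step 5: x_pred=2.1218  r=-1.0418  x^+=1.2832  v^+=0.4595  a^+=-0.5270
step 6: x_pred=1.4100  r=-3.9800  x^+=-1.7939  v^+=-1.3216  a^+=-0.9047

v_post = -1.3216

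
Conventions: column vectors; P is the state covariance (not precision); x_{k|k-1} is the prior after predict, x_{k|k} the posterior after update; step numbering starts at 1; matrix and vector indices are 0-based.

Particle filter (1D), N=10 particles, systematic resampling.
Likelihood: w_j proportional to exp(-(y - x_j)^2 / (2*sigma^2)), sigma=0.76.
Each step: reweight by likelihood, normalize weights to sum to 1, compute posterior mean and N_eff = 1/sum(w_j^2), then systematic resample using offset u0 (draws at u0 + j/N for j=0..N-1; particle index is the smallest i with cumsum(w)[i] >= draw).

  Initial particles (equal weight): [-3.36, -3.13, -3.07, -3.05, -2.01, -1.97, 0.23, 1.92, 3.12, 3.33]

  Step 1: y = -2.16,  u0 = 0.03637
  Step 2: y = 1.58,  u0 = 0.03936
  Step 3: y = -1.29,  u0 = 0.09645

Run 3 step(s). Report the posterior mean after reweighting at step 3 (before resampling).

step 1: w=[0.0781, 0.1204, 0.1327, 0.1369, 0.2665, 0.2634, 0.0019, 0.0000, 0.0000, 0.0000]  mean=-2.5185  Neff=5.0664  idx=[0, 1, 2, 3, 3, 4, 4, 5, 5, 5]
step 2: w=[0.0000, 0.0001, 0.0001, 0.0001, 0.0001, 0.1711, 0.1711, 0.2191, 0.2191, 0.2191]  mean=-1.9841  Neff=4.9353  idx=[5, 5, 6, 6, 7, 7, 8, 8, 9, 9]
step 3: w=[0.0971, 0.0971, 0.0971, 0.0971, 0.1019, 0.1019, 0.1019, 0.1019, 0.1019, 0.1019]  mean=-1.9855  Neff=9.9944  idx=[0, 2, 3, 4, 5, 6, 7, 8, 8, 9]

post_mean = -1.9855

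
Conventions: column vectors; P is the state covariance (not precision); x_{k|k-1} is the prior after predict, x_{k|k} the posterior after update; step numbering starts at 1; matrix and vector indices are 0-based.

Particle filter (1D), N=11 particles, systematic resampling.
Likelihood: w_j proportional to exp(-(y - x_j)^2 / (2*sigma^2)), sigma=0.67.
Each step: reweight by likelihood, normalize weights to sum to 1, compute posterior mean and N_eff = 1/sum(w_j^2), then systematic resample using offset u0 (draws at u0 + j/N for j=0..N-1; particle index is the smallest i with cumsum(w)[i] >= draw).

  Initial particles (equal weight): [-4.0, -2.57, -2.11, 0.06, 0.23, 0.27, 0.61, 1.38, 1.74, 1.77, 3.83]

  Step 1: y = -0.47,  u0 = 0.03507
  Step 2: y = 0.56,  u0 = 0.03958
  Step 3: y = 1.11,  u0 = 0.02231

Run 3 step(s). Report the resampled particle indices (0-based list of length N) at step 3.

resampled_idx = [0, 1, 3, 4, 5, 6, 7, 8, 9, 10, 10]

step 1: w=[0.0000, 0.0033, 0.0226, 0.3303, 0.2616, 0.2454, 0.1232, 0.0100, 0.0020, 0.0017, 0.0000]  mean=0.1854  Neff=3.9441  idx=[3, 3, 3, 3, 4, 4, 4, 5, 5, 5, 6]
step 2: w=[0.0804, 0.0804, 0.0804, 0.0804, 0.0941, 0.0941, 0.0941, 0.0967, 0.0967, 0.0967, 0.1059]  mean=0.2272  Neff=10.9042  idx=[0, 1, 2, 3, 4, 5, 6, 7, 8, 9, 10]
step 3: w=[0.0642, 0.0642, 0.0642, 0.0642, 0.0925, 0.0925, 0.0925, 0.0999, 0.0999, 0.0999, 0.1659]  mean=0.2614  Neff=10.0361  idx=[0, 1, 3, 4, 5, 6, 7, 8, 9, 10, 10]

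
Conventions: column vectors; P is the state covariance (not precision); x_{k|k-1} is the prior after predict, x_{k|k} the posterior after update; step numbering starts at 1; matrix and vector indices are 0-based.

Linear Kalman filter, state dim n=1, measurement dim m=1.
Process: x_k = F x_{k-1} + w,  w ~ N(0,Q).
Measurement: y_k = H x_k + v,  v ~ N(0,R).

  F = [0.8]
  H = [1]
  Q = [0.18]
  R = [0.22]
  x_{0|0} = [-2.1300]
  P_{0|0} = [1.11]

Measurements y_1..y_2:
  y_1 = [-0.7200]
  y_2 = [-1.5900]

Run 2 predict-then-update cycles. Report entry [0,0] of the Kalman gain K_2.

K[0,0] = 0.5711

step 1: x^-=[-1.7040]  P^-=[0.8904]  S=[1.1104]  K=[0.8019]  nu=[0.9840]  x^+=[-0.9150]  P^+=[0.1764]
step 2: x^-=[-0.7320]  P^-=[0.2929]  S=[0.5129]  K=[0.5711]  nu=[-0.8580]  x^+=[-1.2220]  P^+=[0.1256]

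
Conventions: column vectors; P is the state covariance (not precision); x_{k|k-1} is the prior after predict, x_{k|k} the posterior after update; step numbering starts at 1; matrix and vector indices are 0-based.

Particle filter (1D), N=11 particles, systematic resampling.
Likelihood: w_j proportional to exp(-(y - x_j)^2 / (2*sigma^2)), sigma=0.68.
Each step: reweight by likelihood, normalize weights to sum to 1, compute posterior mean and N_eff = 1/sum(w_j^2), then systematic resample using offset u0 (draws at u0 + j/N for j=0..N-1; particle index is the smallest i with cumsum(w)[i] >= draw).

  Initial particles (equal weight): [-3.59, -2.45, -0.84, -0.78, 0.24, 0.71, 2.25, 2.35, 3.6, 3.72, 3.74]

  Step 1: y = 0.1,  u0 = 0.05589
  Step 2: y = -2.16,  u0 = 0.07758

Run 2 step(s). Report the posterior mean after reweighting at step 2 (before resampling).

step 1: w=[0.0000, 0.0004, 0.1553, 0.1747, 0.3952, 0.2700, 0.0027, 0.0017, 0.0000, 0.0000, 0.0000]  mean=0.0290  Neff=3.5242  idx=[2, 2, 3, 3, 4, 4, 4, 4, 5, 5, 5]
step 2: w=[0.2679, 0.2679, 0.2248, 0.2248, 0.0035, 0.0035, 0.0035, 0.0035, 0.0002, 0.0002, 0.0002]  mean=-0.7969  Neff=4.0876  idx=[0, 0, 0, 1, 1, 1, 2, 2, 3, 3, 4]

post_mean = -0.7969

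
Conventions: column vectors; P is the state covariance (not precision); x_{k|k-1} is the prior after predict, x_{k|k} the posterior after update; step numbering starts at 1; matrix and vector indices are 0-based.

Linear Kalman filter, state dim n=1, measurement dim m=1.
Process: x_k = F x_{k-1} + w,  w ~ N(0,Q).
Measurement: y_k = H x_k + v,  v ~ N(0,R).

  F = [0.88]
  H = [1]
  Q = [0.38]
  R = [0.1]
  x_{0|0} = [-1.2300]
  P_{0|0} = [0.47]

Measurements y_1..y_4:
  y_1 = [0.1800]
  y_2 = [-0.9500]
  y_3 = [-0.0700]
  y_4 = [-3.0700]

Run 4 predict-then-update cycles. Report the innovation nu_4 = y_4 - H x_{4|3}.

step 1: x^-=[-1.0824]  P^-=[0.7440]  S=[0.8440]  K=[0.8815]  nu=[1.2624]  x^+=[0.0304]  P^+=[0.0882]
step 2: x^-=[0.0268]  P^-=[0.4483]  S=[0.5483]  K=[0.8176]  nu=[-0.9768]  x^+=[-0.7718]  P^+=[0.0818]
step 3: x^-=[-0.6792]  P^-=[0.4433]  S=[0.5433]  K=[0.8159]  nu=[0.6092]  x^+=[-0.1821]  P^+=[0.0816]
step 4: x^-=[-0.1603]  P^-=[0.4432]  S=[0.5432]  K=[0.8159]  nu=[-2.9097]  x^+=[-2.5343]  P^+=[0.0816]

innov = [-2.9097]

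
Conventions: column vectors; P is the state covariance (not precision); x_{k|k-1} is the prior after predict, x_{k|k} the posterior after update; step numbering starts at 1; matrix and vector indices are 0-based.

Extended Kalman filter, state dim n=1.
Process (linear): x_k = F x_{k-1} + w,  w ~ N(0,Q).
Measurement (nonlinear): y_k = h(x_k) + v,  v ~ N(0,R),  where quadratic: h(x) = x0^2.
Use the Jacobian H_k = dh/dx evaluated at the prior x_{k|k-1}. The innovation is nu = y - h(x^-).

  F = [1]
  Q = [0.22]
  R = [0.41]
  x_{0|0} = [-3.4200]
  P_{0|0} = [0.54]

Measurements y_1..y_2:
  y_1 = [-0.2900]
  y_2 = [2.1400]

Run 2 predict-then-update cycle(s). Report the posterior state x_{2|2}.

step 1: x^-=[-3.4200]  P^-=[0.7600]  H_jac=[-6.8400]  S=[35.9671]  K=[-0.1445]  nu=[-11.9864]  x^+=[-1.6876]  P^+=[0.0087]
step 2: x^-=[-1.6876]  P^-=[0.2287]  H_jac=[-3.3752]  S=[3.0149]  K=[-0.2560]  nu=[-0.7079]  x^+=[-1.5064]  P^+=[0.0311]

x_post = [-1.5064]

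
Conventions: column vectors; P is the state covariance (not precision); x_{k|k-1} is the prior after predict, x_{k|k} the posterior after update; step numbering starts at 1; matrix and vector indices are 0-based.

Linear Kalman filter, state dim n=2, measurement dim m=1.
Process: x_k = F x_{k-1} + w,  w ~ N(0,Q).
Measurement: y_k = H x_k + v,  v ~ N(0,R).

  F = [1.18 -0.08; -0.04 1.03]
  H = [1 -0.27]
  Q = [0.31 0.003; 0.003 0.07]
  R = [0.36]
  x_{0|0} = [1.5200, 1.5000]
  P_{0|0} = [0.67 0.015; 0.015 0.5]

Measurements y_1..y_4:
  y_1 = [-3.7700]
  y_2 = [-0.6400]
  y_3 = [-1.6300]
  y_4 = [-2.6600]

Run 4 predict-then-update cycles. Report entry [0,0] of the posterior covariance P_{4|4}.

step 1: x^-=[1.6736, 1.4842]  P^-=[1.2433 -0.0515; -0.0515 0.6003]  S=[1.6749]  K=[0.7506; -0.1275]  nu=[-5.0429]  x^+=[-2.1117, 2.1274]  P^+=[0.2996 0.1088; 0.1088 0.5730]
step 2: x^-=[-2.6620, 2.2757]  P^-=[0.7103 0.0742; 0.0742 0.6695]  S=[1.0790]  K=[0.6397; -0.0987]  nu=[2.6364]  x^+=[-0.9754, 2.0154]  P^+=[0.2687 0.1424; 0.1424 0.6589]
step 3: x^-=[-1.3123, 2.1149]  P^-=[0.6615 0.1095; 0.1095 0.7578]  S=[1.0176]  K=[0.6210; -0.0934]  nu=[0.2533]  x^+=[-1.1550, 2.0912]  P^+=[0.2691 0.1686; 0.1686 0.7489]
step 4: x^-=[-1.5302, 2.2002]  P^-=[0.6576 0.1340; 0.1340 0.8510]  S=[1.0073]  K=[0.6169; -0.0951]  nu=[-0.5358]  x^+=[-1.8607, 2.2511]  P^+=[0.2742 0.1931; 0.1931 0.8419]

P_post[0,0] = 0.2742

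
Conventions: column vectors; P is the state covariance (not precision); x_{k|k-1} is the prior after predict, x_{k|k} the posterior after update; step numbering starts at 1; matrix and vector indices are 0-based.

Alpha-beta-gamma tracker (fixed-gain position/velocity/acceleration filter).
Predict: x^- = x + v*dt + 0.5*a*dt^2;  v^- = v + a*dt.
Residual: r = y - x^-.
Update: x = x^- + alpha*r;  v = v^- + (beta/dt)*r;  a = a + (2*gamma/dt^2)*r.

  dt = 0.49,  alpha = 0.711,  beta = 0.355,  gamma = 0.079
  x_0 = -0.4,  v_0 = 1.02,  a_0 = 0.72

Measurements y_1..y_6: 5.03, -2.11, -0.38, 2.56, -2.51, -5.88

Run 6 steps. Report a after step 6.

step 1: x_pred=0.1862  r=4.8438  x^+=3.6302  v^+=4.8821  a^+=3.9075
step 2: x_pred=6.4915  r=-8.6015  x^+=0.3758  v^+=0.5651  a^+=-1.7528
step 3: x_pred=0.4423  r=-0.8223  x^+=-0.1424  v^+=-0.8895  a^+=-2.2939
step 4: x_pred=-0.8536  r=3.4136  x^+=1.5735  v^+=0.4596  a^+=-0.0475
step 5: x_pred=1.7930  r=-4.3030  x^+=-1.2664  v^+=-2.6811  a^+=-2.8791
step 6: x_pred=-2.9258  r=-2.9542  x^+=-5.0263  v^+=-6.2322  a^+=-4.8231

a_post = -4.8231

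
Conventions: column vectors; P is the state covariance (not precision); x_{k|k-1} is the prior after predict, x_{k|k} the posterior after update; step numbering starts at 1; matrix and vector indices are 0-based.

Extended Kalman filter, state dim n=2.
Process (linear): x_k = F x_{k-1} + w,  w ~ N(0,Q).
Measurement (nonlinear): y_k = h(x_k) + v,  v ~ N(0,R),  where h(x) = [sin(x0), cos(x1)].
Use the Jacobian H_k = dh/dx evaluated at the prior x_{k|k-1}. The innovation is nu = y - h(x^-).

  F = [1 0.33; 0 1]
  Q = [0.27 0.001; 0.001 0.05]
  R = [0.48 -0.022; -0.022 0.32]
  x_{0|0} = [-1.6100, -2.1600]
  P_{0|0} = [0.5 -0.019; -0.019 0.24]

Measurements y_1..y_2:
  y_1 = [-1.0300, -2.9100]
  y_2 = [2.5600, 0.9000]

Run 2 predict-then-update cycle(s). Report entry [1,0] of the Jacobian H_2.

H_jac[1,0] = 0.0000

step 1: x^-=[-2.3228, -2.1600]  P^-=[0.7836 0.0612; 0.0612 0.2900]  H_jac=[-0.6831 0.0000; 0.0000 0.8314]  S=[0.8456 -0.0568; -0.0568 0.5204]  K=[-0.6310 0.0289; -0.0185 0.4612]  nu=[-0.2997, -2.3543]  x^+=[-2.2018, -3.2404]  P^+=[0.4443 0.0278; 0.0278 0.1780]
step 2: x^-=[-3.2712, -3.2404]  P^-=[0.7521 0.0876; 0.0876 0.2280]  H_jac=[-0.9916 0.0000; 0.0000 -0.0986]  S=[1.2195 -0.0134; -0.0134 0.3222]  K=[-0.6121 -0.0523; -0.0720 -0.0728]  nu=[2.4308, 1.8951]  x^+=[-4.8583, -3.5534]  P^+=[0.2951 0.0332; 0.0332 0.2201]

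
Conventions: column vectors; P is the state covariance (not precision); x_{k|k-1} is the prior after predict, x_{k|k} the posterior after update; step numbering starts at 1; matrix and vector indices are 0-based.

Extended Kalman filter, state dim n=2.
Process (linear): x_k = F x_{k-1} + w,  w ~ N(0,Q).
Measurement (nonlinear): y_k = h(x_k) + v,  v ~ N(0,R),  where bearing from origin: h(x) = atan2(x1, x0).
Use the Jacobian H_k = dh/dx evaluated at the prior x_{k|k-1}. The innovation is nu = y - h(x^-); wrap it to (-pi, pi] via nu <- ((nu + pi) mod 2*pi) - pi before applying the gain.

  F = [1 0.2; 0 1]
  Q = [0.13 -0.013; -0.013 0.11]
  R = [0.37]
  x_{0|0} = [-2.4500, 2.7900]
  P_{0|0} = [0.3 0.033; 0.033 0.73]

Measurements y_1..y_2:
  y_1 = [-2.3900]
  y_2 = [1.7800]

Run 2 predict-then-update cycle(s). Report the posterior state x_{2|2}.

x_post = [-1.7980, 2.3907]

step 1: x^-=[-1.8920, 2.7900]  P^-=[0.4724 0.1660; 0.1660 0.8400]  H_jac=[-0.2455 -0.1665]  S=[0.4353]  K=[-0.3299; -0.4149]  nu=[1.7265]  x^+=[-2.4616, 2.0737]  P^+=[0.4250 0.1064; 0.1064 0.7651]
step 2: x^-=[-2.0468, 2.0737]  P^-=[0.6282 0.2464; 0.2464 0.8751]  H_jac=[-0.2443 -0.2411]  S=[0.4874]  K=[-0.4367; -0.5564]  nu=[-0.5697]  x^+=[-1.7980, 2.3907]  P^+=[0.5352 0.1280; 0.1280 0.7242]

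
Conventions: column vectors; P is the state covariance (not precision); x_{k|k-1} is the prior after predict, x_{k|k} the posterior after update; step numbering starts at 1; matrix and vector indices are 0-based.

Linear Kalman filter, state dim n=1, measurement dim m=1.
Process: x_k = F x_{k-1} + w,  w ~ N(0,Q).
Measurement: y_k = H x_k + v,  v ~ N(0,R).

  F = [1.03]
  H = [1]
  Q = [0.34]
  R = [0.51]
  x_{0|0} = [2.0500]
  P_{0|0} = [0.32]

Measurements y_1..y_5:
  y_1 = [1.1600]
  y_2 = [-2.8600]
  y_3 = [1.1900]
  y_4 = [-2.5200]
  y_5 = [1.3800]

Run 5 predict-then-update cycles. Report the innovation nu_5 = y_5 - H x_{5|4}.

innov = [2.7052]

step 1: x^-=[2.1115]  P^-=[0.6795]  S=[1.1895]  K=[0.5712]  nu=[-0.9515]  x^+=[1.5680]  P^+=[0.2913]
step 2: x^-=[1.6150]  P^-=[0.6491]  S=[1.1591]  K=[0.5600]  nu=[-4.4750]  x^+=[-0.8910]  P^+=[0.2856]
step 3: x^-=[-0.9177]  P^-=[0.6430]  S=[1.1530]  K=[0.5577]  nu=[2.1077]  x^+=[0.2577]  P^+=[0.2844]
step 4: x^-=[0.2654]  P^-=[0.6417]  S=[1.1517]  K=[0.5572]  nu=[-2.7854]  x^+=[-1.2866]  P^+=[0.2842]
step 5: x^-=[-1.3252]  P^-=[0.6415]  S=[1.1515]  K=[0.5571]  nu=[2.7052]  x^+=[0.1818]  P^+=[0.2841]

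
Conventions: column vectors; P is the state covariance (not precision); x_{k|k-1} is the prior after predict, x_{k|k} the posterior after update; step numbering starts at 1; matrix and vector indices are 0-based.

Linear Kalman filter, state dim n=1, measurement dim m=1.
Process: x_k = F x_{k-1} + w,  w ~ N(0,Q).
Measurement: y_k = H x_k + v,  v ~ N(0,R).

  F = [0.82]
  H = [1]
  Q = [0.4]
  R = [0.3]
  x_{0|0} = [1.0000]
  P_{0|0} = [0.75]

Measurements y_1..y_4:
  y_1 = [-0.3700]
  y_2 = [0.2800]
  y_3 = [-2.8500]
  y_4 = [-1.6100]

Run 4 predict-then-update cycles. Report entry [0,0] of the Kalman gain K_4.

K[0,0] = 0.6381

step 1: x^-=[0.8200]  P^-=[0.9043]  S=[1.2043]  K=[0.7509]  nu=[-1.1900]  x^+=[-0.0736]  P^+=[0.2253]
step 2: x^-=[-0.0603]  P^-=[0.5515]  S=[0.8515]  K=[0.6477]  nu=[0.3403]  x^+=[0.1601]  P^+=[0.1943]
step 3: x^-=[0.1313]  P^-=[0.5306]  S=[0.8306]  K=[0.6388]  nu=[-2.9813]  x^+=[-1.7733]  P^+=[0.1917]
step 4: x^-=[-1.4541]  P^-=[0.5289]  S=[0.8289]  K=[0.6381]  nu=[-0.1559]  x^+=[-1.5536]  P^+=[0.1914]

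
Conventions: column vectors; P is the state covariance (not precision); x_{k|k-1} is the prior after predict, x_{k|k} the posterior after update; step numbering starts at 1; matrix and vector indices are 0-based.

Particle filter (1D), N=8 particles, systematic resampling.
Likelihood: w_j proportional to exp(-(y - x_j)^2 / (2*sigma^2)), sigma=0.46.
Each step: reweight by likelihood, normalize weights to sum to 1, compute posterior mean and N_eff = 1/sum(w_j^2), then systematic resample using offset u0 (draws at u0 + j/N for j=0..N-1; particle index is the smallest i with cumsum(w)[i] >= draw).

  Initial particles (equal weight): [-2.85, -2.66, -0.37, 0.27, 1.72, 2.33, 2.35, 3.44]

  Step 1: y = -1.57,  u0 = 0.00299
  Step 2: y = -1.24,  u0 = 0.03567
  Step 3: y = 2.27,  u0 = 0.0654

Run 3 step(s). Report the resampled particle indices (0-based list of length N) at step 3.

step 1: w=[0.1814, 0.5257, 0.2899, 0.0029, 0.0000, 0.0000, 0.0000, 0.0000]  mean=-2.0220  Neff=2.5421  idx=[0, 0, 1, 1, 1, 1, 2, 2]
step 2: w=[0.0059, 0.0059, 0.0229, 0.0229, 0.0229, 0.0229, 0.4484, 0.4484]  mean=-0.6085  Neff=2.4734  idx=[3, 6, 6, 6, 6, 7, 7, 7]
step 3: w=[0.0000, 0.1429, 0.1429, 0.1429, 0.1429, 0.1429, 0.1429, 0.1429]  mean=-0.3700  Neff=7.0000  idx=[1, 2, 3, 4, 4, 5, 6, 7]

resampled_idx = [1, 2, 3, 4, 4, 5, 6, 7]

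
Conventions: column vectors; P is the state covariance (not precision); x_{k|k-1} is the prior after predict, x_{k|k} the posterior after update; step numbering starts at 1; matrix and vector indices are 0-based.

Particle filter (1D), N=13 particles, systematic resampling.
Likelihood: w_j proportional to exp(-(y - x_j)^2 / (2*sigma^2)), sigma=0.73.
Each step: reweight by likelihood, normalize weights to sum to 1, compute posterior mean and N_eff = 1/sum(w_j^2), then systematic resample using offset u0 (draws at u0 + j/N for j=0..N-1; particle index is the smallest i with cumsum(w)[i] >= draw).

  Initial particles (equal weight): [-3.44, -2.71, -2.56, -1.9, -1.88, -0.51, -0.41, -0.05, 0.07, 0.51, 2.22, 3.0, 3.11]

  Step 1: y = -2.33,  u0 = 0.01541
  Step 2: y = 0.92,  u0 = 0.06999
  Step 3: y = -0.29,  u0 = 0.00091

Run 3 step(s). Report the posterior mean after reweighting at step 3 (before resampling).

post_mean = -1.8889

step 1: w=[0.0808, 0.2241, 0.2442, 0.2158, 0.2123, 0.0115, 0.0081, 0.0020, 0.0012, 0.0001, 0.0000, 0.0000, 0.0000]  mean=-2.3287  Neff=4.8022  idx=[0, 1, 1, 1, 2, 2, 2, 3, 3, 3, 4, 4, 4]
step 2: w=[0.0000, 0.0012, 0.0012, 0.0012, 0.0032, 0.0032, 0.0032, 0.1558, 0.1558, 0.1558, 0.1732, 0.1732, 0.1732]  mean=-1.8987  Neff=6.1399  idx=[7, 7, 8, 8, 9, 9, 10, 10, 11, 11, 12, 12, 12]
step 3: w=[0.0744, 0.0744, 0.0744, 0.0744, 0.0744, 0.0744, 0.0790, 0.0790, 0.0790, 0.0790, 0.0790, 0.0790, 0.0790]  mean=-1.8889  Neff=12.9884  idx=[0, 1, 2, 3, 4, 5, 6, 7, 8, 9, 10, 11, 12]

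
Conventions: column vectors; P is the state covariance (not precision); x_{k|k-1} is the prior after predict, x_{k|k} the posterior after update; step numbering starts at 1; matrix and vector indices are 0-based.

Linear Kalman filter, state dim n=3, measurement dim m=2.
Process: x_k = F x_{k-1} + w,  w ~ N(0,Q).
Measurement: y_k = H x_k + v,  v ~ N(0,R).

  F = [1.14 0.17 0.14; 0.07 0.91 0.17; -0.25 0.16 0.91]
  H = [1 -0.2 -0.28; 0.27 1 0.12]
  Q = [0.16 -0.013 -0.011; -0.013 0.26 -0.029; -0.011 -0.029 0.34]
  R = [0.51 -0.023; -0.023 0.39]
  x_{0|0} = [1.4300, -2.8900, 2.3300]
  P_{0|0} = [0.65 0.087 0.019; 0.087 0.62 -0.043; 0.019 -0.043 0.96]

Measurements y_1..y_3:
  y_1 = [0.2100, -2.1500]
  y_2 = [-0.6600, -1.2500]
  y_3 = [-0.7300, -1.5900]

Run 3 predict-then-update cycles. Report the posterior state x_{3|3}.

x_post = [-0.5470, -1.4026, 0.8184]

step 1: x^-=[1.4651, -2.1337, 1.3004]  P^-=[1.0792 0.2461 -0.0335; 0.2461 0.8026 0.1432; -0.0335 0.1432 1.1633]  S=[1.6489 0.2565; 0.2565 1.4531]  K=[0.5894 0.2630; -0.0692 0.6221; -0.2720 0.2364]  nu=[-1.3177, -0.5679]  x^+=[0.5390, -2.3958, 1.5246]  P^+=[0.3263 -0.0138 0.1231; -0.0138 0.2544 -0.0540; 0.1231 -0.0540 0.9931]
step 2: x^-=[0.4206, -1.8833, 0.8693]  P^-=[0.6422 0.0781 0.1414; 0.0781 0.4855 0.1154; 0.1414 0.1154 1.1187]  S=[1.1618 0.0608; 0.0608 1.0175]  K=[0.4930 0.2344; -0.0711 0.5157; -0.1832 0.2939]  nu=[-1.2139, 0.4154]  x^+=[-0.0804, -1.5827, 1.2137]  P^+=[0.2899 -0.0186 0.1700; -0.0186 0.2134 -0.0469; 0.1700 -0.0469 0.9984]
step 3: x^-=[-0.1908, -1.2396, 0.8713]  P^-=[0.6073 0.0747 0.1989; 0.0747 0.4542 0.1190; 0.1989 0.1190 1.1008]  S=[1.0939 0.0565; 0.0565 0.9861]  K=[0.4783 0.2388; -0.0710 0.4996; -0.1381 0.3170]  nu=[-0.5432, -0.4035]  x^+=[-0.5470, -1.4026, 0.8184]  P^+=[0.2879 -0.0184 0.1898; -0.0184 0.2066 -0.0427; 0.1898 -0.0427 0.9858]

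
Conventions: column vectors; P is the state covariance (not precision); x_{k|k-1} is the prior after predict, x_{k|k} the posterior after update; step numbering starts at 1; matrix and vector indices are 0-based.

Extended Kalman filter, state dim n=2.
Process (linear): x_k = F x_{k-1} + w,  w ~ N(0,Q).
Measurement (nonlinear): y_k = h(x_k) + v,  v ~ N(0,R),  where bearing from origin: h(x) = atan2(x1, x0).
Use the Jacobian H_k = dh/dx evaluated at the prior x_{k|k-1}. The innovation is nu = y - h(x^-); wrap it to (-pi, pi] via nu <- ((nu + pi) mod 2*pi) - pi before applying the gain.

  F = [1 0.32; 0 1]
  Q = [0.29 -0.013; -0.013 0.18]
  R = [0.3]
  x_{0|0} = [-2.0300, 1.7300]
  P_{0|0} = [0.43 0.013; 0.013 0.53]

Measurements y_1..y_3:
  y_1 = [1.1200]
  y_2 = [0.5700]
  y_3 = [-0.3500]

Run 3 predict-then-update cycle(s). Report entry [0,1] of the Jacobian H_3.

step 1: x^-=[-1.4764, 1.7300]  P^-=[0.7826 0.1696; 0.1696 0.7100]  H_jac=[-0.3345 -0.2854]  S=[0.4778]  K=[-0.6492; -0.5429]  nu=[-1.1573]  x^+=[-0.7251, 2.3583]  P^+=[0.5813 0.0012; 0.0012 0.5692]
step 2: x^-=[0.0295, 2.3583]  P^-=[0.9303 0.1704; 0.1704 0.7492]  H_jac=[-0.4240 0.0053]  S=[0.4665]  K=[-0.8436; -0.1463]  nu=[-0.9883]  x^+=[0.8632, 2.5029]  P^+=[0.5983 0.1128; 0.1128 0.7392]
step 3: x^-=[1.6642, 2.5029]  P^-=[1.0362 0.3363; 0.3363 0.9192]  H_jac=[-0.2771 0.1842]  S=[0.3764]  K=[-0.5981; 0.2023]  nu=[-1.3340]  x^+=[2.4621, 2.2330]  P^+=[0.9016 0.3819; 0.3819 0.9038]

H_jac[0,1] = 0.1842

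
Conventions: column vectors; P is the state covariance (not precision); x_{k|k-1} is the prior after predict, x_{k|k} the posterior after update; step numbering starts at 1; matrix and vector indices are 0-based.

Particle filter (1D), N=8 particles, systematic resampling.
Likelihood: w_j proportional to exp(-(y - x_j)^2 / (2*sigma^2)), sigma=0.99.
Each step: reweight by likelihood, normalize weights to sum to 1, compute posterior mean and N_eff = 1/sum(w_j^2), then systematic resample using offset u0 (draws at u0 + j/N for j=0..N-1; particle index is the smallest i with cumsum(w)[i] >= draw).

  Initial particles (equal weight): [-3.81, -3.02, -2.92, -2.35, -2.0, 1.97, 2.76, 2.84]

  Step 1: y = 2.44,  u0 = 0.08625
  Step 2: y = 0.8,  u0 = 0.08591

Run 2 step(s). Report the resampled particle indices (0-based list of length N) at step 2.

step 1: w=[0.0000, 0.0000, 0.0000, 0.0000, 0.0000, 0.3232, 0.3434, 0.3334]  mean=2.5312  Neff=2.9983  idx=[5, 5, 6, 6, 6, 7, 7, 7]
step 2: w=[0.2800, 0.2800, 0.0793, 0.0793, 0.0793, 0.0674, 0.0674, 0.0674]  mean=2.3338  Neff=5.2832  idx=[0, 0, 1, 1, 2, 3, 5, 7]

resampled_idx = [0, 0, 1, 1, 2, 3, 5, 7]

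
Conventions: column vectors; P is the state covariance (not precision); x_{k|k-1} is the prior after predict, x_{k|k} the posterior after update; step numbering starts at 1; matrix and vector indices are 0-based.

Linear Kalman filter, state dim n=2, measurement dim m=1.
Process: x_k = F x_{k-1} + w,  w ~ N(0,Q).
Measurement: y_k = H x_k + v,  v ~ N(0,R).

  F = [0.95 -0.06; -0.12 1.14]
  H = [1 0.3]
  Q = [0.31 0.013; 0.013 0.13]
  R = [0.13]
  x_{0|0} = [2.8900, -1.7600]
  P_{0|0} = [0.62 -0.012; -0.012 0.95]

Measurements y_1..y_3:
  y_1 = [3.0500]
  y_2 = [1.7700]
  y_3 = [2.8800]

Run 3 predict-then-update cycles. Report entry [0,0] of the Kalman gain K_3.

step 1: x^-=[2.8511, -2.3532]  P^-=[0.8743 -0.1357; -0.1357 1.3768]  S=[1.0468]  K=[0.7963; 0.2649]  nu=[0.9049]  x^+=[3.5717, -2.1135]  P^+=[0.2105 -0.3566; -0.3566 1.3034]
step 2: x^-=[3.5199, -2.8380]  P^-=[0.5453 -0.4889; -0.4889 1.9244]  S=[0.5552]  K=[0.7180; 0.1593]  nu=[-0.8985]  x^+=[2.8747, -2.9811]  P^+=[0.2591 -0.5524; -0.5524 1.9104]
step 3: x^-=[2.9099, -3.7435]  P^-=[0.6137 -0.7494; -0.7494 2.7676]  S=[0.5431]  K=[0.7160; 0.1489]  nu=[1.0932]  x^+=[3.6925, -3.5807]  P^+=[0.3353 -0.8073; -0.8073 2.7555]

K[0,0] = 0.7160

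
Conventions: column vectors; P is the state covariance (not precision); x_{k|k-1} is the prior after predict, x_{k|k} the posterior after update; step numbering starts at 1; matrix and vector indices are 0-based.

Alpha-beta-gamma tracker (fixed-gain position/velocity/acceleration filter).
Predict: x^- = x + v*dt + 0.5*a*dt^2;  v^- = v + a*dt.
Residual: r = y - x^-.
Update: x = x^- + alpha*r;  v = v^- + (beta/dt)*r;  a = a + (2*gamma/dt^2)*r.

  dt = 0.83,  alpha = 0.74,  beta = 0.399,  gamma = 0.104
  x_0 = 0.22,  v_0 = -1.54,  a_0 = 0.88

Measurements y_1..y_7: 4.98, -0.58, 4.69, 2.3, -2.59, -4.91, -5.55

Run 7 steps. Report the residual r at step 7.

step 1: x_pred=-0.7551  r=5.7351  x^+=3.4889  v^+=1.9474  a^+=2.6116
step 2: x_pred=6.0048  r=-6.5848  x^+=1.1320  v^+=0.9496  a^+=0.6235
step 3: x_pred=2.1349  r=2.5551  x^+=4.0257  v^+=2.6953  a^+=1.3949
step 4: x_pred=6.7433  r=-4.4433  x^+=3.4552  v^+=1.7171  a^+=0.0534
step 5: x_pred=4.8988  r=-7.4888  x^+=-0.6429  v^+=-1.8387  a^+=-2.2078
step 6: x_pred=-2.9295  r=-1.9805  x^+=-4.3951  v^+=-4.6232  a^+=-2.8057
step 7: x_pred=-9.1987  r=3.6487  x^+=-6.4987  v^+=-5.1979  a^+=-1.7041

resid = 3.6487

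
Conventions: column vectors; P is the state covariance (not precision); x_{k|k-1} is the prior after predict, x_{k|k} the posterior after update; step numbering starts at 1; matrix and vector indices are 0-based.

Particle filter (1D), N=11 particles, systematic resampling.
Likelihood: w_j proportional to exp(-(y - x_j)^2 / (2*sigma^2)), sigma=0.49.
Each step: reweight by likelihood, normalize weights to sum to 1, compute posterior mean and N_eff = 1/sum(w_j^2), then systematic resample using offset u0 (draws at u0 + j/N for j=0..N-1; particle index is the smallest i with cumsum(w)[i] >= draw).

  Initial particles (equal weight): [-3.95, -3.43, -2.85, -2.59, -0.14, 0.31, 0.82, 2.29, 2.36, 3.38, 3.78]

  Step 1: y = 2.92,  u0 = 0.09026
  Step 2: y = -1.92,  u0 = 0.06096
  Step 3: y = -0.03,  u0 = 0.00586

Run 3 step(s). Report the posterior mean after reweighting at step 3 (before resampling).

post_mean = 2.3056

step 1: w=[0.0000, 0.0000, 0.0000, 0.0000, 0.0000, 0.0000, 0.0001, 0.2409, 0.2866, 0.3544, 0.1180]  mean=2.8721  Neff=3.5751  idx=[7, 7, 8, 8, 8, 9, 9, 9, 9, 10, 10]
step 2: w=[0.3484, 0.3484, 0.1011, 0.1011, 0.1011, 0.0000, 0.0000, 0.0000, 0.0000, 0.0000, 0.0000]  mean=2.3112  Neff=3.6575  idx=[0, 0, 0, 0, 1, 1, 1, 2, 2, 3, 4]
step 3: w=[0.1109, 0.1109, 0.1109, 0.1109, 0.1109, 0.1109, 0.1109, 0.0558, 0.0558, 0.0558, 0.0558]  mean=2.3056  Neff=10.1379  idx=[0, 0, 1, 2, 3, 4, 4, 5, 6, 7, 9]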